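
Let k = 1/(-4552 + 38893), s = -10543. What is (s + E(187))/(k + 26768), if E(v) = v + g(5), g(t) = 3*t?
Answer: -355120281/919239889 ≈ -0.38632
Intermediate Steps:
E(v) = 15 + v (E(v) = v + 3*5 = v + 15 = 15 + v)
k = 1/34341 ≈ 2.9120e-5
(s + E(187))/(k + 26768) = (-10543 + (15 + 187))/(1/34341 + 26768) = (-10543 + 202)/(919239889/34341) = -10341*34341/919239889 = -355120281/919239889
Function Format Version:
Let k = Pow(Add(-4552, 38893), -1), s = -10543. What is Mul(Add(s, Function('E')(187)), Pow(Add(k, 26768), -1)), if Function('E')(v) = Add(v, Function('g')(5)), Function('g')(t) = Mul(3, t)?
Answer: Rational(-355120281, 919239889) ≈ -0.38632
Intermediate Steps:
Function('E')(v) = Add(15, v) (Function('E')(v) = Add(v, Mul(3, 5)) = Add(v, 15) = Add(15, v))
k = Rational(1, 34341) (k = Pow(34341, -1) = Rational(1, 34341) ≈ 2.9120e-5)
Mul(Add(s, Function('E')(187)), Pow(Add(k, 26768), -1)) = Mul(Add(-10543, Add(15, 187)), Pow(Add(Rational(1, 34341), 26768), -1)) = Mul(Add(-10543, 202), Pow(Rational(919239889, 34341), -1)) = Mul(-10341, Rational(34341, 919239889)) = Rational(-355120281, 919239889)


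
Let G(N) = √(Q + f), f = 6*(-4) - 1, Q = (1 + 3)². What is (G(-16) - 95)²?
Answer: 9016 - 570*I ≈ 9016.0 - 570.0*I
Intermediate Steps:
Q = 16 (Q = 4² = 16)
f = -25 (f = -24 - 1 = -25)
G(N) = 3*I (G(N) = √(16 - 25) = √(-9) = 3*I)
(G(-16) - 95)² = (3*I - 95)² = (-95 + 3*I)²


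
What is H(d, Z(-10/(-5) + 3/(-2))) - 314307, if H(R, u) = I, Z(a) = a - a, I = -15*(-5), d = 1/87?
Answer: -314232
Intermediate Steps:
d = 1/87 ≈ 0.011494
I = 75
Z(a) = 0
H(R, u) = 75
H(d, Z(-10/(-5) + 3/(-2))) - 314307 = 75 - 314307 = -314232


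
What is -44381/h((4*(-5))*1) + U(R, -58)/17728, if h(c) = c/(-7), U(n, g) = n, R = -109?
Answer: -1376876689/88640 ≈ -15533.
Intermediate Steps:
h(c) = -c/7 (h(c) = c*(-⅐) = -c/7)
-44381/h((4*(-5))*1) + U(R, -58)/17728 = -44381/((-4*(-5)/7)) - 109/17728 = -44381/((-(-20)/7)) - 109*1/17728 = -44381/((-⅐*(-20))) - 109/17728 = -44381/20/7 - 109/17728 = -44381*7/20 - 109/17728 = -310667/20 - 109/17728 = -1376876689/88640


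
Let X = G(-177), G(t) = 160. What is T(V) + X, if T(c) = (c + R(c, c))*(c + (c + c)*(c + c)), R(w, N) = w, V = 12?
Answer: 14272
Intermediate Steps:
T(c) = 2*c*(c + 4*c²) (T(c) = (c + c)*(c + (c + c)*(c + c)) = (2*c)*(c + (2*c)*(2*c)) = (2*c)*(c + 4*c²) = 2*c*(c + 4*c²))
X = 160
T(V) + X = 12²*(2 + 8*12) + 160 = 144*(2 + 96) + 160 = 144*98 + 160 = 14112 + 160 = 14272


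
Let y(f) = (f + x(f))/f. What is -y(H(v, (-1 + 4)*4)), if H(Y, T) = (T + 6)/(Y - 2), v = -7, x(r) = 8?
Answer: 3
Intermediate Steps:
H(Y, T) = (6 + T)/(-2 + Y)
y(f) = (8 + f)/f (y(f) = (f + 8)/f = (8 + f)/f)
-y(H(v, (-1 + 4)*4)) = -(8 + (6 + (-1 + 4)*4)/(-2 - 7))/((6 + (-1 + 4)*4)/(-2 - 7)) = -(8 + (6 + 3*4)/(-9))/((6 + 3*4)/(-9)) = -(8 - (6 + 12)/9)/((-(6 + 12)/9)) = -(8 - 1/9*18)/((-1/9*18)) = -(8 - 2)/(-2) = -(-1)*6/2 = -1*(-3) = 3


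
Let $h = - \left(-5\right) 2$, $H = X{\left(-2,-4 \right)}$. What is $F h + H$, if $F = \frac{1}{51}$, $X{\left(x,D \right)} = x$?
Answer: $- \frac{92}{51} \approx -1.8039$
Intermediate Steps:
$H = -2$
$F = \frac{1}{51} \approx 0.019608$
$h = 10$ ($h = \left(-1\right) \left(-10\right) = 10$)
$F h + H = \frac{1}{51} \cdot 10 - 2 = \frac{10}{51} - 2 = - \frac{92}{51}$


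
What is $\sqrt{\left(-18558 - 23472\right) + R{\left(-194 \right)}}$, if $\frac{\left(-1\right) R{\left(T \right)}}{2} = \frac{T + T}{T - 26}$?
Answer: $\frac{38 i \sqrt{88055}}{55} \approx 205.02 i$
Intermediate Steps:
$R{\left(T \right)} = - \frac{4 T}{-26 + T}$ ($R{\left(T \right)} = - 2 \frac{T + T}{T - 26} = - 2 \frac{2 T}{-26 + T} = - \frac{4 T}{-26 + T}$)
$\sqrt{\left(-18558 - 23472\right) + R{\left(-194 \right)}} = \sqrt{\left(-18558 - 23472\right) - - \frac{776}{-26 - 194}} = \sqrt{-42030 - - \frac{776}{-220}} = \sqrt{-42030 - \left(-776\right) \left(- \frac{1}{220}\right)} = \sqrt{-42030 - \frac{194}{55}} = \sqrt{- \frac{2311844}{55}} = \frac{38 i \sqrt{88055}}{55}$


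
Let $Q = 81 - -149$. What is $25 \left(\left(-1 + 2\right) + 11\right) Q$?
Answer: $69000$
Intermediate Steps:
$Q = 230$ ($Q = 81 + 149 = 230$)
$25 \left(\left(-1 + 2\right) + 11\right) Q = 25 \left(\left(-1 + 2\right) + 11\right) 230 = 25 \left(1 + 11\right) 230 = 25 \cdot 12 \cdot 230 = 300 \cdot 230 = 69000$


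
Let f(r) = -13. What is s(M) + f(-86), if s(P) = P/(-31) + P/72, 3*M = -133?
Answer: -81595/6696 ≈ -12.186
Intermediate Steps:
M = -133/3 (M = (⅓)*(-133) = -133/3 ≈ -44.333)
s(P) = -41*P/2232 (s(P) = P*(-1/31) + P*(1/72) = -P/31 + P/72 = -41*P/2232)
s(M) + f(-86) = -41/2232*(-133/3) - 13 = 5453/6696 - 13 = -81595/6696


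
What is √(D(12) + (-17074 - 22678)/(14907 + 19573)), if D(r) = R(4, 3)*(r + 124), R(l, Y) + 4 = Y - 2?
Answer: I*√7600465190/4310 ≈ 20.228*I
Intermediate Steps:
R(l, Y) = -6 + Y (R(l, Y) = -4 + (Y - 2) = -4 + (-2 + Y) = -6 + Y)
D(r) = -372 - 3*r (D(r) = (-6 + 3)*(r + 124) = -3*(124 + r) = -372 - 3*r)
√(D(12) + (-17074 - 22678)/(14907 + 19573)) = √((-372 - 3*12) + (-17074 - 22678)/(14907 + 19573)) = √((-372 - 36) - 39752/34480) = √(-408 - 39752*1/34480) = √(-408 - 4969/4310) = √(-1763449/4310) = I*√7600465190/4310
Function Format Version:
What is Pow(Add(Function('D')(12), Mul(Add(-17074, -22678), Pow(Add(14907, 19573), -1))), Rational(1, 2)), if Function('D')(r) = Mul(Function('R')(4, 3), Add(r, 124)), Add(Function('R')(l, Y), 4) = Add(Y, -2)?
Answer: Mul(Rational(1, 4310), I, Pow(7600465190, Rational(1, 2))) ≈ Mul(20.228, I)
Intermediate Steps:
Function('R')(l, Y) = Add(-6, Y) (Function('R')(l, Y) = Add(-4, Add(Y, -2)) = Add(-4, Add(-2, Y)) = Add(-6, Y))
Function('D')(r) = Add(-372, Mul(-3, r)) (Function('D')(r) = Mul(Add(-6, 3), Add(r, 124)) = Mul(-3, Add(124, r)) = Add(-372, Mul(-3, r)))
Pow(Add(Function('D')(12), Mul(Add(-17074, -22678), Pow(Add(14907, 19573), -1))), Rational(1, 2)) = Pow(Add(Add(-372, Mul(-3, 12)), Mul(Add(-17074, -22678), Pow(Add(14907, 19573), -1))), Rational(1, 2)) = Pow(Add(Add(-372, -36), Mul(-39752, Pow(34480, -1))), Rational(1, 2)) = Pow(Add(-408, Mul(-39752, Rational(1, 34480))), Rational(1, 2)) = Pow(Add(-408, Rational(-4969, 4310)), Rational(1, 2)) = Pow(Rational(-1763449, 4310), Rational(1, 2)) = Mul(Rational(1, 4310), I, Pow(7600465190, Rational(1, 2)))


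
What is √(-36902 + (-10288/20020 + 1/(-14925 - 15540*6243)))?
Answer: I*√148617733101515962353114045/63461062665 ≈ 192.1*I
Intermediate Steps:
√(-36902 + (-10288/20020 + 1/(-14925 - 15540*6243))) = √(-36902 + (-10288*1/20020 + (1/6243)/(-30465))) = √(-36902 + (-2572/5005 - 1/30465*1/6243)) = √(-36902 + (-2572/5005 - 1/190192995)) = √(-36902 - 97835277629/190383187995) = √(-7025618238669119/190383187995) = I*√148617733101515962353114045/63461062665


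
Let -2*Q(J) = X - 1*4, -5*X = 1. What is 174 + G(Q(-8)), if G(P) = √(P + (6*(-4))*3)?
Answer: 174 + I*√6990/10 ≈ 174.0 + 8.3606*I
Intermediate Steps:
X = -⅕ (X = -⅕*1 = -⅕ ≈ -0.20000)
Q(J) = 21/10 (Q(J) = -(-⅕ - 1*4)/2 = -(-⅕ - 4)/2 = -½*(-21/5) = 21/10)
G(P) = √(-72 + P) (G(P) = √(P - 24*3) = √(P - 72) = √(-72 + P))
174 + G(Q(-8)) = 174 + √(-72 + 21/10) = 174 + √(-699/10) = 174 + I*√6990/10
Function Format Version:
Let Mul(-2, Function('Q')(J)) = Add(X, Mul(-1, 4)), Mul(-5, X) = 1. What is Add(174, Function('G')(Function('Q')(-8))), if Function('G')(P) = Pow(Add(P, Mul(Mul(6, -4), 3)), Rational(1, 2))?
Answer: Add(174, Mul(Rational(1, 10), I, Pow(6990, Rational(1, 2)))) ≈ Add(174.00, Mul(8.3606, I))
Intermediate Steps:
X = Rational(-1, 5) (X = Mul(Rational(-1, 5), 1) = Rational(-1, 5) ≈ -0.20000)
Function('Q')(J) = Rational(21, 10) (Function('Q')(J) = Mul(Rational(-1, 2), Add(Rational(-1, 5), Mul(-1, 4))) = Mul(Rational(-1, 2), Add(Rational(-1, 5), -4)) = Mul(Rational(-1, 2), Rational(-21, 5)) = Rational(21, 10))
Function('G')(P) = Pow(Add(-72, P), Rational(1, 2)) (Function('G')(P) = Pow(Add(P, Mul(-24, 3)), Rational(1, 2)) = Pow(Add(P, -72), Rational(1, 2)) = Pow(Add(-72, P), Rational(1, 2)))
Add(174, Function('G')(Function('Q')(-8))) = Add(174, Pow(Add(-72, Rational(21, 10)), Rational(1, 2))) = Add(174, Pow(Rational(-699, 10), Rational(1, 2))) = Add(174, Mul(Rational(1, 10), I, Pow(6990, Rational(1, 2))))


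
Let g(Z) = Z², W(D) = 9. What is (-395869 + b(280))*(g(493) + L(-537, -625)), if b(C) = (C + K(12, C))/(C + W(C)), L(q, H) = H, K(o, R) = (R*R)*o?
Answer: -27506653947864/289 ≈ -9.5179e+10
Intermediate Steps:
K(o, R) = o*R² (K(o, R) = R²*o = o*R²)
b(C) = (C + 12*C²)/(9 + C) (b(C) = (C + 12*C²)/(C + 9) = (C + 12*C²)/(9 + C))
(-395869 + b(280))*(g(493) + L(-537, -625)) = (-395869 + 280*(1 + 12*280)/(9 + 280))*(493² - 625) = (-395869 + 280*(1 + 3360)/289)*(243049 - 625) = (-395869 + 280*(1/289)*3361)*242424 = (-395869 + 941080/289)*242424 = -113465061/289*242424 = -27506653947864/289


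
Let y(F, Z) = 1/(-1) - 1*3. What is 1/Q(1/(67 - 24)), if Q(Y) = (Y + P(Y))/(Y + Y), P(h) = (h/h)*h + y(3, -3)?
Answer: -1/85 ≈ -0.011765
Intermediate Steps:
y(F, Z) = -4 (y(F, Z) = -1 - 3 = -4)
P(h) = -4 + h (P(h) = (h/h)*h - 4 = 1*h - 4 = h - 4 = -4 + h)
Q(Y) = (-4 + 2*Y)/(2*Y) (Q(Y) = (Y + (-4 + Y))/(Y + Y) = (-4 + 2*Y)/((2*Y)) = (-4 + 2*Y)*(1/(2*Y)) = (-4 + 2*Y)/(2*Y))
1/Q(1/(67 - 24)) = 1/((-2 + 1/(67 - 24))/(1/(67 - 24))) = 1/((-2 + 1/43)/(1/43)) = 1/(43*(-85/43)) = 1/(-85) = -1/85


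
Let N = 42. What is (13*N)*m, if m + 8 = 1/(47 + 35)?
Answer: -178815/41 ≈ -4361.3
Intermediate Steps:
m = -655/82 (m = -8 + 1/(47 + 35) = -8 + 1/82 = -655/82 ≈ -7.9878)
(13*N)*m = (13*42)*(-655/82) = 546*(-655/82) = -178815/41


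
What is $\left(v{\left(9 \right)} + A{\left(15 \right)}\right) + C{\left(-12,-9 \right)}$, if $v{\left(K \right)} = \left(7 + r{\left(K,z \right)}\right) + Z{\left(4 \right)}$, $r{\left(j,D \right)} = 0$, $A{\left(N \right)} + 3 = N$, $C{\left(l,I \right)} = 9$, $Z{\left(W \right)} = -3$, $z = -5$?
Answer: $25$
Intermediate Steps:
$A{\left(N \right)} = -3 + N$
$v{\left(K \right)} = 4$ ($v{\left(K \right)} = \left(7 + 0\right) - 3 = 7 - 3 = 4$)
$\left(v{\left(9 \right)} + A{\left(15 \right)}\right) + C{\left(-12,-9 \right)} = \left(4 + \left(-3 + 15\right)\right) + 9 = \left(4 + 12\right) + 9 = 16 + 9 = 25$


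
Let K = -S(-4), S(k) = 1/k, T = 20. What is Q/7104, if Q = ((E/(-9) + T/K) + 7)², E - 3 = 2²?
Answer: 9409/8991 ≈ 1.0465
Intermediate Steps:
E = 7 (E = 3 + 2² = 3 + 4 = 7)
K = ¼ (K = -1/(-4) = -1*(-¼) = ¼ ≈ 0.25000)
Q = 602176/81 (Q = ((7/(-9) + 20/(¼)) + 7)² = ((7*(-⅑) + 20*4) + 7)² = ((-7/9 + 80) + 7)² = (713/9 + 7)² = (776/9)² = 602176/81 ≈ 7434.3)
Q/7104 = (602176/81)/7104 = (602176/81)*(1/7104) = 9409/8991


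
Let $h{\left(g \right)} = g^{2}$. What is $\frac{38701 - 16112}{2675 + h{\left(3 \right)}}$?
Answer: $\frac{22589}{2684} \approx 8.4162$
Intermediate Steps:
$\frac{38701 - 16112}{2675 + h{\left(3 \right)}} = \frac{38701 - 16112}{2675 + 3^{2}} = \frac{22589}{2675 + 9} = \frac{22589}{2684}$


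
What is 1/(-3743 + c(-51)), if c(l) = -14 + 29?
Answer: -1/3728 ≈ -0.00026824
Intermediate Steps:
c(l) = 15
1/(-3743 + c(-51)) = 1/(-3743 + 15) = 1/(-3728) = -1/3728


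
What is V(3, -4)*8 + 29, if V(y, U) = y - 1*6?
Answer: 5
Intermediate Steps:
V(y, U) = -6 + y (V(y, U) = y - 6 = -6 + y)
V(3, -4)*8 + 29 = (-6 + 3)*8 + 29 = -3*8 + 29 = -24 + 29 = 5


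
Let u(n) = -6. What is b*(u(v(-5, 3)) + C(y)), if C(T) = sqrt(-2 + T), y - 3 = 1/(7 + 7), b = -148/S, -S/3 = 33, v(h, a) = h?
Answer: -296/33 + 74*sqrt(210)/693 ≈ -7.4223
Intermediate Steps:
S = -99 (S = -3*33 = -99)
b = 148/99 (b = -148/(-99) = -148*(-1/99) = 148/99 ≈ 1.4949)
y = 43/14 (y = 3 + 1/(7 + 7) = 3 + 1/14 = 43/14 ≈ 3.0714)
b*(u(v(-5, 3)) + C(y)) = 148*(-6 + sqrt(-2 + 43/14))/99 = 148*(-6 + sqrt(15/14))/99 = 148*(-6 + sqrt(210)/14)/99 = -296/33 + 74*sqrt(210)/693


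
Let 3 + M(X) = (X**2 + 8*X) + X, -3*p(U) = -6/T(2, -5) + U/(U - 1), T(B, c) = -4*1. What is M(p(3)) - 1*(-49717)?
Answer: 49706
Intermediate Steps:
T(B, c) = -4
p(U) = -1/2 - U/(3*(-1 + U)) (p(U) = -(-6/(-4) + U/(U - 1))/3 = -(-6*(-1/4) + U/(-1 + U))/3 = -(3/2 + U/(-1 + U))/3 = -1/2 - U/(3*(-1 + U)))
M(X) = -3 + X**2 + 9*X (M(X) = -3 + ((X**2 + 8*X) + X) = -3 + (X**2 + 9*X) = -3 + X**2 + 9*X)
M(p(3)) - 1*(-49717) = (-3 + ((3 - 5*3)/(6*(-1 + 3)))**2 + 9*((3 - 5*3)/(6*(-1 + 3)))) - 1*(-49717) = (-3 + ((1/6)*(3 - 15)/2)**2 + 9*((1/6)*(3 - 15)/2)) + 49717 = (-3 + ((1/6)*(1/2)*(-12))**2 + 9*((1/6)*(1/2)*(-12))) + 49717 = (-3 + (-1)**2 + 9*(-1)) + 49717 = (-3 + 1 - 9) + 49717 = -11 + 49717 = 49706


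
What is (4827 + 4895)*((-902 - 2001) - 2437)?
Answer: -51915480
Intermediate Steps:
(4827 + 4895)*((-902 - 2001) - 2437) = 9722*(-2903 - 2437) = 9722*(-5340) = -51915480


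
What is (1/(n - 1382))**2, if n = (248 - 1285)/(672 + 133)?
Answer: 648025/1239986921209 ≈ 5.2261e-7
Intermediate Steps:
n = -1037/805 ≈ -1.2882
(1/(n - 1382))**2 = (1/(-1037/805 - 1382))**2 = (1/(-1113547/805))**2 = (-805/1113547)**2 = 648025/1239986921209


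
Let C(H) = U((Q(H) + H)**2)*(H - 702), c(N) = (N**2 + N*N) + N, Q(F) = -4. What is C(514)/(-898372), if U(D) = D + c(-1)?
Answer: 12224747/224593 ≈ 54.431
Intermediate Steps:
c(N) = N + 2*N**2 (c(N) = (N**2 + N**2) + N = 2*N**2 + N = N + 2*N**2)
U(D) = 1 + D (U(D) = D - (1 + 2*(-1)) = D - (1 - 2) = D - 1*(-1) = D + 1 = 1 + D)
C(H) = (1 + (-4 + H)**2)*(-702 + H) (C(H) = (1 + (-4 + H)**2)*(H - 702) = (1 + (-4 + H)**2)*(-702 + H))
C(514)/(-898372) = ((1 + (-4 + 514)**2)*(-702 + 514))/(-898372) = ((1 + 510**2)*(-188))*(-1/898372) = ((1 + 260100)*(-188))*(-1/898372) = (260101*(-188))*(-1/898372) = -48898988*(-1/898372) = 12224747/224593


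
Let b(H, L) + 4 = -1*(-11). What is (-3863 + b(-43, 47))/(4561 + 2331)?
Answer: -964/1723 ≈ -0.55949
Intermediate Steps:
b(H, L) = 7 (b(H, L) = -4 - 1*(-11) = -4 + 11 = 7)
(-3863 + b(-43, 47))/(4561 + 2331) = (-3863 + 7)/(4561 + 2331) = -3856/6892 = -3856*1/6892 = -964/1723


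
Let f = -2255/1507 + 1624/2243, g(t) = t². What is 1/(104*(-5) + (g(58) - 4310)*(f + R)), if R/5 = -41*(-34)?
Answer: -307291/2026095363398 ≈ -1.5167e-7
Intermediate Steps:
f = -237327/307291 (f = -2255*1/1507 + 1624*(1/2243) = -205/137 + 1624/2243 = -237327/307291 ≈ -0.77232)
R = 6970 (R = 5*(-41*(-34)) = 5*1394 = 6970)
1/(104*(-5) + (g(58) - 4310)*(f + R)) = 1/(104*(-5) + (58² - 4310)*(-237327/307291 + 6970)) = 1/(-520 + (3364 - 4310)*(2141580943/307291)) = 1/(-520 - 946*2141580943/307291) = 1/(-520 - 2025935572078/307291) = 1/(-2026095363398/307291) = -307291/2026095363398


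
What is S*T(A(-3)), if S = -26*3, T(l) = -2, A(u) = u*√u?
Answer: 156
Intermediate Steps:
A(u) = u^(3/2)
S = -78
S*T(A(-3)) = -78*(-2) = 156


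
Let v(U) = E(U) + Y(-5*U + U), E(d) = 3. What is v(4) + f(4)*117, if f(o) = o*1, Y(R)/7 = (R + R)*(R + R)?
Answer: 7639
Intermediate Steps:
Y(R) = 28*R² (Y(R) = 7*((R + R)*(R + R)) = 7*((2*R)*(2*R)) = 7*(4*R²) = 28*R²)
v(U) = 3 + 448*U² (v(U) = 3 + 28*(-5*U + U)² = 3 + 28*(-4*U)² = 3 + 28*(16*U²) = 3 + 448*U²)
f(o) = o
v(4) + f(4)*117 = (3 + 448*4²) + 4*117 = (3 + 448*16) + 468 = (3 + 7168) + 468 = 7171 + 468 = 7639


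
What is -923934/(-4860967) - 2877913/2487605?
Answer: -11691057283801/12092165814035 ≈ -0.96683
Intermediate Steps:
-923934/(-4860967) - 2877913/2487605 = -923934*(-1/4860967) - 2877913*1/2487605 = 923934/4860967 - 2877913/2487605 = -11691057283801/12092165814035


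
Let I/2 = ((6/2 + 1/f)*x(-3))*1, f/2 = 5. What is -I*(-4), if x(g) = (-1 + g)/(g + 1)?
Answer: 248/5 ≈ 49.600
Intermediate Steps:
f = 10 (f = 2*5 = 10)
x(g) = (-1 + g)/(1 + g)
I = 62/5 (I = 2*(((6/2 + 1/10)*((-1 - 3)/(1 - 3)))*1) = 2*(((6*(½) + 1*(⅒))*(-4/(-2)))*1) = 2*(((3 + ⅒)*(-½*(-4)))*1) = 2*(((31/10)*2)*1) = 2*((31/5)*1) = 2*(31/5) = 62/5 ≈ 12.400)
-I*(-4) = -1*62/5*(-4) = -62/5*(-4) = 248/5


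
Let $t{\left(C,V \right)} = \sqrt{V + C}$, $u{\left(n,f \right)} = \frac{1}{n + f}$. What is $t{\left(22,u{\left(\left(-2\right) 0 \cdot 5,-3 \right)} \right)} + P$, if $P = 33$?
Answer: $33 + \frac{\sqrt{195}}{3} \approx 37.655$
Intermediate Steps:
$u{\left(n,f \right)} = \frac{1}{f + n}$
$t{\left(C,V \right)} = \sqrt{C + V}$
$t{\left(22,u{\left(\left(-2\right) 0 \cdot 5,-3 \right)} \right)} + P = \sqrt{22 + \frac{1}{-3 + \left(-2\right) 0 \cdot 5}} + 33 = \sqrt{22 + \frac{1}{-3 + 0 \cdot 5}} + 33 = \sqrt{22 + \frac{1}{-3 + 0}} + 33 = \sqrt{22 + \frac{1}{-3}} + 33 = \sqrt{22 - \frac{1}{3}} + 33 = \sqrt{\frac{65}{3}} + 33 = \frac{\sqrt{195}}{3} + 33 = 33 + \frac{\sqrt{195}}{3}$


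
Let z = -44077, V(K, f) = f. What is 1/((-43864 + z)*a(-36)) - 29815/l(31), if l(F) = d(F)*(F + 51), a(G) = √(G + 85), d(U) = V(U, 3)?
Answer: -18353726651/151434402 ≈ -121.20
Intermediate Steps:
d(U) = 3
a(G) = √(85 + G)
l(F) = 153 + 3*F (l(F) = 3*(F + 51) = 3*(51 + F) = 153 + 3*F)
1/((-43864 + z)*a(-36)) - 29815/l(31) = 1/((-43864 - 44077)*(√(85 - 36))) - 29815/(153 + 3*31) = 1/((-87941)*(√49)) - 29815/(153 + 93) = -1/87941/7 - 29815/246 = -1/87941*⅐ - 29815*1/246 = -1/615587 - 29815/246 = -18353726651/151434402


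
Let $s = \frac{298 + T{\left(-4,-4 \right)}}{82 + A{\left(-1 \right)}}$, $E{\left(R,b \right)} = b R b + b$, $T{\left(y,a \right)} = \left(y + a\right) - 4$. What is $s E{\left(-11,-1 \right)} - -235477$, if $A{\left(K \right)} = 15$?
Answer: $\frac{22837837}{97} \approx 2.3544 \cdot 10^{5}$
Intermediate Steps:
$T{\left(y,a \right)} = -4 + a + y$ ($T{\left(y,a \right)} = \left(a + y\right) - 4 = -4 + a + y$)
$E{\left(R,b \right)} = b + R b^{2}$ ($E{\left(R,b \right)} = R b b + b = R b^{2} + b = b + R b^{2}$)
$s = \frac{286}{97}$ ($s = \frac{298 - 12}{82 + 15} = \frac{298 - 12}{97} = 286 \cdot \frac{1}{97} = \frac{286}{97} \approx 2.9485$)
$s E{\left(-11,-1 \right)} - -235477 = \frac{286 \left(- (1 - -11)\right)}{97} - -235477 = \frac{286 \left(- (1 + 11)\right)}{97} + 235477 = \frac{286 \left(\left(-1\right) 12\right)}{97} + 235477 = \frac{286}{97} \left(-12\right) + 235477 = - \frac{3432}{97} + 235477 = \frac{22837837}{97}$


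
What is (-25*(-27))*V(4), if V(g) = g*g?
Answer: 10800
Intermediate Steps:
V(g) = g²
(-25*(-27))*V(4) = -25*(-27)*4² = 675*16 = 10800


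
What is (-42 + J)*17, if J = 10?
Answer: -544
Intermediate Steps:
(-42 + J)*17 = (-42 + 10)*17 = -32*17 = -544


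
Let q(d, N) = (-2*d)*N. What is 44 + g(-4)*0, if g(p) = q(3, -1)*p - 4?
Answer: 44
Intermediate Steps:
q(d, N) = -2*N*d
g(p) = -4 + 6*p (g(p) = (-2*(-1)*3)*p - 4 = 6*p - 4 = -4 + 6*p)
44 + g(-4)*0 = 44 + (-4 + 6*(-4))*0 = 44 + (-4 - 24)*0 = 44 - 28*0 = 44 + 0 = 44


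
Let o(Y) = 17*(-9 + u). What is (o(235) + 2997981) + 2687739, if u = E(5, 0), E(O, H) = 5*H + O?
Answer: 5685652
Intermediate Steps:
E(O, H) = O + 5*H
u = 5 (u = 5 + 5*0 = 5 + 0 = 5)
o(Y) = -68 (o(Y) = 17*(-9 + 5) = 17*(-4) = -68)
(o(235) + 2997981) + 2687739 = (-68 + 2997981) + 2687739 = 2997913 + 2687739 = 5685652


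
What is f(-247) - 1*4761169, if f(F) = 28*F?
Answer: -4768085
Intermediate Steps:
f(-247) - 1*4761169 = 28*(-247) - 1*4761169 = -6916 - 4761169 = -4768085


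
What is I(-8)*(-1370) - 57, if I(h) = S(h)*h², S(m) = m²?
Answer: -5611577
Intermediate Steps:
I(h) = h⁴ (I(h) = h²*h² = h⁴)
I(-8)*(-1370) - 57 = (-8)⁴*(-1370) - 57 = 4096*(-1370) - 57 = -5611520 - 57 = -5611577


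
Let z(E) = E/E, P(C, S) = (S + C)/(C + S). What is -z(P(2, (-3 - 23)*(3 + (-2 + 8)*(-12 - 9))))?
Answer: -1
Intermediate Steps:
P(C, S) = 1 (P(C, S) = (C + S)/(C + S) = 1)
z(E) = 1
-z(P(2, (-3 - 23)*(3 + (-2 + 8)*(-12 - 9)))) = -1*1 = -1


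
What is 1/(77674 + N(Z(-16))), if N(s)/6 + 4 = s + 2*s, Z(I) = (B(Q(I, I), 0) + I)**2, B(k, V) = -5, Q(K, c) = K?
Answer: 1/85588 ≈ 1.1684e-5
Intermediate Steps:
Z(I) = (-5 + I)**2
N(s) = -24 + 18*s (N(s) = -24 + 6*(s + 2*s) = -24 + 6*(3*s) = -24 + 18*s)
1/(77674 + N(Z(-16))) = 1/(77674 + (-24 + 18*(-5 - 16)**2)) = 1/(77674 + (-24 + 18*(-21)**2)) = 1/(77674 + (-24 + 18*441)) = 1/(77674 + (-24 + 7938)) = 1/(77674 + 7914) = 1/85588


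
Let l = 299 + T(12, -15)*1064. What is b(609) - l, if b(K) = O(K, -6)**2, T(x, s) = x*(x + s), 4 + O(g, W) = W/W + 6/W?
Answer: 38021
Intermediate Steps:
O(g, W) = -3 + 6/W (O(g, W) = -4 + (W/W + 6/W) = -4 + (1 + 6/W) = -3 + 6/W)
T(x, s) = x*(s + x)
l = -38005 (l = 299 + (12*(-15 + 12))*1064 = 299 + (12*(-3))*1064 = 299 - 36*1064 = 299 - 38304 = -38005)
b(K) = 16 (b(K) = (-3 + 6/(-6))**2 = (-3 + 6*(-1/6))**2 = (-3 - 1)**2 = (-4)**2 = 16)
b(609) - l = 16 - 1*(-38005) = 16 + 38005 = 38021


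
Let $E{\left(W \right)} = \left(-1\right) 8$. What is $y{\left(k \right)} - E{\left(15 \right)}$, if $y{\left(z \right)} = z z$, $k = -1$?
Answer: $9$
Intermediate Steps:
$E{\left(W \right)} = -8$
$y{\left(z \right)} = z^{2}$
$y{\left(k \right)} - E{\left(15 \right)} = \left(-1\right)^{2} - -8 = 1 + 8 = 9$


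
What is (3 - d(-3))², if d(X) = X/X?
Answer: 4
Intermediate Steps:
d(X) = 1
(3 - d(-3))² = (3 - 1*1)² = (3 - 1)² = 2² = 4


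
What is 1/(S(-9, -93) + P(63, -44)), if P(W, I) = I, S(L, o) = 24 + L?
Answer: -1/29 ≈ -0.034483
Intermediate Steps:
1/(S(-9, -93) + P(63, -44)) = 1/((24 - 9) - 44) = 1/(15 - 44) = 1/(-29) = -1/29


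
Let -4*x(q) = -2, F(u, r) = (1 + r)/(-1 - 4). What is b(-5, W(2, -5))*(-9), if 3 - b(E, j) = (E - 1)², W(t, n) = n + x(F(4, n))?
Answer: 297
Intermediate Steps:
F(u, r) = -⅕ - r/5 (F(u, r) = (1 + r)/(-5) = (1 + r)*(-⅕) = -⅕ - r/5)
x(q) = ½ (x(q) = -¼*(-2) = ½)
W(t, n) = ½ + n (W(t, n) = n + ½ = ½ + n)
b(E, j) = 3 - (-1 + E)² (b(E, j) = 3 - (E - 1)² = 3 - (-1 + E)²)
b(-5, W(2, -5))*(-9) = (3 - (-1 - 5)²)*(-9) = (3 - 1*(-6)²)*(-9) = (3 - 1*36)*(-9) = (3 - 36)*(-9) = -33*(-9) = 297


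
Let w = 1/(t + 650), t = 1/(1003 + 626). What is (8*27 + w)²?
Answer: 52309839923768025/1121165440201 ≈ 46657.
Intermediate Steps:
t = 1/1629 ≈ 0.00061387
w = 1629/1058851 (w = 1/(1/1629 + 650) = 1/(1058851/1629) = 1629/1058851 ≈ 0.0015385)
(8*27 + w)² = (8*27 + 1629/1058851)² = (216 + 1629/1058851)² = (228713445/1058851)² = 52309839923768025/1121165440201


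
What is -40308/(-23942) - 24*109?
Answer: -31295982/11971 ≈ -2614.3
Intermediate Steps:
-40308/(-23942) - 24*109 = -40308*(-1/23942) - 1*2616 = 20154/11971 - 2616 = -31295982/11971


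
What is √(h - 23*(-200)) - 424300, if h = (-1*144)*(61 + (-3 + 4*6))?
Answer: -424300 + 2*I*√1802 ≈ -4.243e+5 + 84.9*I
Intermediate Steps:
h = -11808 (h = -144*(61 + (-3 + 24)) = -144*(61 + 21) = -144*82 = -11808)
√(h - 23*(-200)) - 424300 = √(-11808 - 23*(-200)) - 424300 = √(-11808 + 4600) - 424300 = √(-7208) - 424300 = 2*I*√1802 - 424300 = -424300 + 2*I*√1802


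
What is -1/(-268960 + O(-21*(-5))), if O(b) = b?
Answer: 1/268855 ≈ 3.7195e-6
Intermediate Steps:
-1/(-268960 + O(-21*(-5))) = -1/(-268960 - 21*(-5)) = -1/(-268960 + 105) = -1/(-268855) = -1*(-1/268855) = 1/268855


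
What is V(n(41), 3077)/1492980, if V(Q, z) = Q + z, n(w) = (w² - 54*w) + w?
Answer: 517/298596 ≈ 0.0017314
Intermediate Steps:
n(w) = w² - 53*w
V(n(41), 3077)/1492980 = (41*(-53 + 41) + 3077)/1492980 = (41*(-12) + 3077)*(1/1492980) = (-492 + 3077)*(1/1492980) = 2585*(1/1492980) = 517/298596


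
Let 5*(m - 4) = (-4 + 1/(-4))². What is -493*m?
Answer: -300237/80 ≈ -3753.0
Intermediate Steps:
m = 609/80 (m = 4 + (-4 + 1/(-4))²/5 = 4 + (-4 + 1*(-¼))²/5 = 4 + (-4 - ¼)²/5 = 4 + (-17/4)²/5 = 4 + (⅕)*(289/16) = 4 + 289/80 = 609/80 ≈ 7.6125)
-493*m = -493*609/80 = -300237/80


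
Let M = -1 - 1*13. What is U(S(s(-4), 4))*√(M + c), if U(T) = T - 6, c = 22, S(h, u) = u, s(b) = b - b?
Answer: -4*√2 ≈ -5.6569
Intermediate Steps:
s(b) = 0
M = -14 (M = -1 - 13 = -14)
U(T) = -6 + T
U(S(s(-4), 4))*√(M + c) = (-6 + 4)*√(-14 + 22) = -4*√2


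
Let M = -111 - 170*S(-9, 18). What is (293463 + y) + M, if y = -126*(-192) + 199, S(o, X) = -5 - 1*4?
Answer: 319273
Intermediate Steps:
S(o, X) = -9 (S(o, X) = -5 - 4 = -9)
M = 1419 (M = -111 - 170*(-9) = -111 + 1530 = 1419)
y = 24391 (y = 24192 + 199 = 24391)
(293463 + y) + M = (293463 + 24391) + 1419 = 317854 + 1419 = 319273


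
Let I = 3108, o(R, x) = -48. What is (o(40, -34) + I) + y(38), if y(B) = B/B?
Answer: 3061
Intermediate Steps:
y(B) = 1
(o(40, -34) + I) + y(38) = (-48 + 3108) + 1 = 3060 + 1 = 3061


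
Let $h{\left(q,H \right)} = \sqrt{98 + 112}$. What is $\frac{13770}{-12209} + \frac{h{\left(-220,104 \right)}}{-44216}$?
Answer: $- \frac{13770}{12209} - \frac{\sqrt{210}}{44216} \approx -1.1282$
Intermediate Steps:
$h{\left(q,H \right)} = \sqrt{210}$
$\frac{13770}{-12209} + \frac{h{\left(-220,104 \right)}}{-44216} = \frac{13770}{-12209} + \frac{\sqrt{210}}{-44216} = 13770 \left(- \frac{1}{12209}\right) + \sqrt{210} \left(- \frac{1}{44216}\right) = - \frac{13770}{12209} - \frac{\sqrt{210}}{44216}$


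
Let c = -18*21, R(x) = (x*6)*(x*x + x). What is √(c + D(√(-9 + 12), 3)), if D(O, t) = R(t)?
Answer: 9*I*√2 ≈ 12.728*I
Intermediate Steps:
R(x) = 6*x*(x + x²) (R(x) = (6*x)*(x² + x) = (6*x)*(x + x²) = 6*x*(x + x²))
D(O, t) = 6*t²*(1 + t)
c = -378
√(c + D(√(-9 + 12), 3)) = √(-378 + 6*3²*(1 + 3)) = √(-378 + 6*9*4) = √(-378 + 216) = √(-162) = 9*I*√2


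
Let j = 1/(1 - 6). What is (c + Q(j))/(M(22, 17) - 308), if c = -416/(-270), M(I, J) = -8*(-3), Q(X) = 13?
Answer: -1963/38340 ≈ -0.051200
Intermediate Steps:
j = -⅕ (j = 1/(-5) = -⅕ ≈ -0.20000)
M(I, J) = 24
c = 208/135 (c = -416*(-1/270) = 208/135 ≈ 1.5407)
(c + Q(j))/(M(22, 17) - 308) = (208/135 + 13)/(24 - 308) = (1963/135)/(-284) = (1963/135)*(-1/284) = -1963/38340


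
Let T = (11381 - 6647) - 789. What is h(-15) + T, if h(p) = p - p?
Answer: 3945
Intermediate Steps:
T = 3945 (T = 4734 - 789 = 3945)
h(p) = 0
h(-15) + T = 0 + 3945 = 3945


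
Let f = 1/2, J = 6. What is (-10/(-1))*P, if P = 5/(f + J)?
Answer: 100/13 ≈ 7.6923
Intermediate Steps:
f = ½ ≈ 0.50000
P = 10/13 (P = 5/(½ + 6) = 5/(13/2) = 5*(2/13) = 10/13 ≈ 0.76923)
(-10/(-1))*P = (-10/(-1))*(10/13) = -1*(-10)*(10/13) = 10*(10/13) = 100/13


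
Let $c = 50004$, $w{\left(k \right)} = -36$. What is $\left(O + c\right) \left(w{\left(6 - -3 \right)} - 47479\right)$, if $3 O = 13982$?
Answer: $- \frac{7792174910}{3} \approx -2.5974 \cdot 10^{9}$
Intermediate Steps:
$O = \frac{13982}{3}$ ($O = \frac{1}{3} \cdot 13982 = \frac{13982}{3} \approx 4660.7$)
$\left(O + c\right) \left(w{\left(6 - -3 \right)} - 47479\right) = \left(\frac{13982}{3} + 50004\right) \left(-36 - 47479\right) = \frac{163994}{3} \left(-47515\right) = - \frac{7792174910}{3}$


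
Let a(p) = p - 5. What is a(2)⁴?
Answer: 81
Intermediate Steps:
a(p) = -5 + p
a(2)⁴ = (-5 + 2)⁴ = (-3)⁴ = 81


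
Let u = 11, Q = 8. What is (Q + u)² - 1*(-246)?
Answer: 607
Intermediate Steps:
(Q + u)² - 1*(-246) = (8 + 11)² - 1*(-246) = 19² + 246 = 361 + 246 = 607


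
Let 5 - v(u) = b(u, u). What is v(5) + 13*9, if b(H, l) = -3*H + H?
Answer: 132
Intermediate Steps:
b(H, l) = -2*H
v(u) = 5 + 2*u (v(u) = 5 - (-2)*u = 5 + 2*u)
v(5) + 13*9 = (5 + 2*5) + 13*9 = (5 + 10) + 117 = 15 + 117 = 132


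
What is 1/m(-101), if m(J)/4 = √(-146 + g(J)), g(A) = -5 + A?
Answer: -I*√7/168 ≈ -0.015749*I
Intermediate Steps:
m(J) = 4*√(-151 + J) (m(J) = 4*√(-146 + (-5 + J)) = 4*√(-151 + J))
1/m(-101) = 1/(4*√(-151 - 101)) = 1/(4*√(-252)) = 1/(4*(6*I*√7)) = 1/(24*I*√7) = -I*√7/168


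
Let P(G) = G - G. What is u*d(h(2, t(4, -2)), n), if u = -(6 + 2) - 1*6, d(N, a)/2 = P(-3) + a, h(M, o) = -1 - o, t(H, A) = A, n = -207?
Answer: 5796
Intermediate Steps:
P(G) = 0
d(N, a) = 2*a (d(N, a) = 2*(0 + a) = 2*a)
u = -14 (u = -1*8 - 6 = -8 - 6 = -14)
u*d(h(2, t(4, -2)), n) = -28*(-207) = -14*(-414) = 5796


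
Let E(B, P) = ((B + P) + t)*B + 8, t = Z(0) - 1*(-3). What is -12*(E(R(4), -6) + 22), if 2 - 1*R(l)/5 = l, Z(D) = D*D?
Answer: -1920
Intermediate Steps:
Z(D) = D²
R(l) = 10 - 5*l
t = 3 (t = 0² - 1*(-3) = 0 + 3 = 3)
E(B, P) = 8 + B*(3 + B + P) (E(B, P) = ((B + P) + 3)*B + 8 = (3 + B + P)*B + 8 = B*(3 + B + P) + 8 = 8 + B*(3 + B + P))
-12*(E(R(4), -6) + 22) = -12*((8 + (10 - 5*4)² + 3*(10 - 5*4) + (10 - 5*4)*(-6)) + 22) = -12*((8 + (10 - 20)² + 3*(10 - 20) + (10 - 20)*(-6)) + 22) = -12*((8 + (-10)² + 3*(-10) - 10*(-6)) + 22) = -12*((8 + 100 - 30 + 60) + 22) = -12*(138 + 22) = -12*160 = -1920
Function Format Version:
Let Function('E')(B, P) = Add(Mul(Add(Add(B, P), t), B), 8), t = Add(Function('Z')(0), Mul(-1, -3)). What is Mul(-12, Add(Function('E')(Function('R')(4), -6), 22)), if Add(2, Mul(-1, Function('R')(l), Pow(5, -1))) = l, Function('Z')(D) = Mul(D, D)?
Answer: -1920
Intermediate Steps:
Function('Z')(D) = Pow(D, 2)
Function('R')(l) = Add(10, Mul(-5, l))
t = 3 (t = Add(Pow(0, 2), Mul(-1, -3)) = Add(0, 3) = 3)
Function('E')(B, P) = Add(8, Mul(B, Add(3, B, P))) (Function('E')(B, P) = Add(Mul(Add(Add(B, P), 3), B), 8) = Add(Mul(Add(3, B, P), B), 8) = Add(Mul(B, Add(3, B, P)), 8) = Add(8, Mul(B, Add(3, B, P))))
Mul(-12, Add(Function('E')(Function('R')(4), -6), 22)) = Mul(-12, Add(Add(8, Pow(Add(10, Mul(-5, 4)), 2), Mul(3, Add(10, Mul(-5, 4))), Mul(Add(10, Mul(-5, 4)), -6)), 22)) = Mul(-12, Add(Add(8, Pow(Add(10, -20), 2), Mul(3, Add(10, -20)), Mul(Add(10, -20), -6)), 22)) = Mul(-12, Add(Add(8, Pow(-10, 2), Mul(3, -10), Mul(-10, -6)), 22)) = Mul(-12, Add(Add(8, 100, -30, 60), 22)) = Mul(-12, Add(138, 22)) = Mul(-12, 160) = -1920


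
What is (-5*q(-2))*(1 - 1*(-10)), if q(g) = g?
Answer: 110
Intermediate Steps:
(-5*q(-2))*(1 - 1*(-10)) = (-5*(-2))*(1 - 1*(-10)) = 10*(1 + 10) = 10*11 = 110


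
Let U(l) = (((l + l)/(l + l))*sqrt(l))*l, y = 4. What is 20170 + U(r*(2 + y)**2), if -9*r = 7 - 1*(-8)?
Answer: 20170 - 120*I*sqrt(15) ≈ 20170.0 - 464.76*I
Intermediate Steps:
r = -5/3 (r = -(7 - 1*(-8))/9 = -(7 + 8)/9 = -1/9*15 = -5/3 ≈ -1.6667)
U(l) = l**(3/2) (U(l) = (((2*l)/((2*l)))*sqrt(l))*l = (((2*l)*(1/(2*l)))*sqrt(l))*l = (1*sqrt(l))*l = sqrt(l)*l = l**(3/2))
20170 + U(r*(2 + y)**2) = 20170 + (-5*(2 + 4)**2/3)**(3/2) = 20170 + (-5/3*6**2)**(3/2) = 20170 + (-5/3*36)**(3/2) = 20170 + (-60)**(3/2) = 20170 - 120*I*sqrt(15)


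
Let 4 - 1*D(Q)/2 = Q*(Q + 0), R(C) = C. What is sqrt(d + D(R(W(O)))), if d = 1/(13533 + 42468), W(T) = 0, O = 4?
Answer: sqrt(25088952009)/56001 ≈ 2.8284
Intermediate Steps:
D(Q) = 8 - 2*Q**2 (D(Q) = 8 - 2*Q*(Q + 0) = 8 - 2*Q*Q = 8 - 2*Q**2)
d = 1/56001 ≈ 1.7857e-5
sqrt(d + D(R(W(O)))) = sqrt(1/56001 + (8 - 2*0**2)) = sqrt(1/56001 + (8 - 2*0)) = sqrt(1/56001 + (8 + 0)) = sqrt(1/56001 + 8) = sqrt(448009/56001) = sqrt(25088952009)/56001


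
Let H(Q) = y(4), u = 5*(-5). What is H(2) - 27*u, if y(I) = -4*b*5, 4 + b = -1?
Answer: 775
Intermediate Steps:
b = -5 (b = -4 - 1 = -5)
u = -25
y(I) = 100 (y(I) = -4*(-5)*5 = 20*5 = 100)
H(Q) = 100
H(2) - 27*u = 100 - 27*(-25) = 100 + 675 = 775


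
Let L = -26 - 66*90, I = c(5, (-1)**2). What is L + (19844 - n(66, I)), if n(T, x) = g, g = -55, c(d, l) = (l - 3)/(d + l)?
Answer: 13933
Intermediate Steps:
c(d, l) = (-3 + l)/(d + l)
I = -1/3 (I = (-3 + (-1)**2)/(5 + (-1)**2) = (-3 + 1)/(5 + 1) = -2/6 = (1/6)*(-2) = -1/3 ≈ -0.33333)
n(T, x) = -55
L = -5966 (L = -26 - 5940 = -5966)
L + (19844 - n(66, I)) = -5966 + (19844 - 1*(-55)) = -5966 + (19844 + 55) = -5966 + 19899 = 13933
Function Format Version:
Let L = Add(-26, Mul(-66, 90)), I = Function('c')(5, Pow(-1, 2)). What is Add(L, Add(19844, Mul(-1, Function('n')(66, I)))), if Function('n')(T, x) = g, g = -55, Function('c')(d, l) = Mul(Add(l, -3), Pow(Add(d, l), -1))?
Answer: 13933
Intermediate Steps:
Function('c')(d, l) = Mul(Pow(Add(d, l), -1), Add(-3, l)) (Function('c')(d, l) = Mul(Add(-3, l), Pow(Add(d, l), -1)) = Mul(Pow(Add(d, l), -1), Add(-3, l)))
I = Rational(-1, 3) (I = Mul(Pow(Add(5, Pow(-1, 2)), -1), Add(-3, Pow(-1, 2))) = Mul(Pow(Add(5, 1), -1), Add(-3, 1)) = Mul(Pow(6, -1), -2) = Mul(Rational(1, 6), -2) = Rational(-1, 3) ≈ -0.33333)
Function('n')(T, x) = -55
L = -5966 (L = Add(-26, -5940) = -5966)
Add(L, Add(19844, Mul(-1, Function('n')(66, I)))) = Add(-5966, Add(19844, Mul(-1, -55))) = Add(-5966, Add(19844, 55)) = Add(-5966, 19899) = 13933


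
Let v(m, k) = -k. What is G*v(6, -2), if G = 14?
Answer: 28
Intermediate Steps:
G*v(6, -2) = 14*(-1*(-2)) = 14*2 = 28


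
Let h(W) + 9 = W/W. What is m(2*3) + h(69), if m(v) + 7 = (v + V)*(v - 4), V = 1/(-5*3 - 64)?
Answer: -239/79 ≈ -3.0253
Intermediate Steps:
h(W) = -8 (h(W) = -9 + W/W = -9 + 1 = -8)
V = -1/79 (V = 1/(-15 - 64) = 1/(-79) = -1/79 ≈ -0.012658)
m(v) = -7 + (-4 + v)*(-1/79 + v) (m(v) = -7 + (v - 1/79)*(v - 4) = -7 + (-1/79 + v)*(-4 + v) = -7 + (-4 + v)*(-1/79 + v))
m(2*3) + h(69) = (-549/79 + (2*3)² - 634*3/79) - 8 = (-549/79 + 6² - 317/79*6) - 8 = (-549/79 + 36 - 1902/79) - 8 = 393/79 - 8 = -239/79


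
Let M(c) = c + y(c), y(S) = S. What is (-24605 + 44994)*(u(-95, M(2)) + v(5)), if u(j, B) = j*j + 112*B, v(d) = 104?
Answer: 195265453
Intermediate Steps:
M(c) = 2*c (M(c) = c + c = 2*c)
u(j, B) = j**2 + 112*B
(-24605 + 44994)*(u(-95, M(2)) + v(5)) = (-24605 + 44994)*(((-95)**2 + 112*(2*2)) + 104) = 20389*((9025 + 112*4) + 104) = 20389*((9025 + 448) + 104) = 20389*(9473 + 104) = 20389*9577 = 195265453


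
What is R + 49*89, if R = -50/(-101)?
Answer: 440511/101 ≈ 4361.5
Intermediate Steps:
R = 50/101 (R = -50*(-1/101) = 50/101 ≈ 0.49505)
R + 49*89 = 50/101 + 49*89 = 50/101 + 4361 = 440511/101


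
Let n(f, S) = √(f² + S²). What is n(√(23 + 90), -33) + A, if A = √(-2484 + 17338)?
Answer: √1202 + √14854 ≈ 156.55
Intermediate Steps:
A = √14854 ≈ 121.88
n(f, S) = √(S² + f²)
n(√(23 + 90), -33) + A = √((-33)² + (√(23 + 90))²) + √14854 = √(1089 + (√113)²) + √14854 = √(1089 + 113) + √14854 = √1202 + √14854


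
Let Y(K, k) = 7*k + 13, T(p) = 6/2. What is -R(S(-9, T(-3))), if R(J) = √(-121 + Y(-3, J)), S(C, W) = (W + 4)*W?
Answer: -√39 ≈ -6.2450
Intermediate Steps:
T(p) = 3 (T(p) = 6*(½) = 3)
S(C, W) = W*(4 + W) (S(C, W) = (4 + W)*W = W*(4 + W))
Y(K, k) = 13 + 7*k
R(J) = √(-108 + 7*J) (R(J) = √(-121 + (13 + 7*J)) = √(-108 + 7*J))
-R(S(-9, T(-3))) = -√(-108 + 7*(3*(4 + 3))) = -√(-108 + 7*(3*7)) = -√(-108 + 7*21) = -√(-108 + 147) = -√39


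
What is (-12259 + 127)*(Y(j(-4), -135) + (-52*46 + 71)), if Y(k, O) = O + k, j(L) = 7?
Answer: 29711268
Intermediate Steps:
(-12259 + 127)*(Y(j(-4), -135) + (-52*46 + 71)) = (-12259 + 127)*((-135 + 7) + (-52*46 + 71)) = -12132*(-128 + (-2392 + 71)) = -12132*(-128 - 2321) = -12132*(-2449) = 29711268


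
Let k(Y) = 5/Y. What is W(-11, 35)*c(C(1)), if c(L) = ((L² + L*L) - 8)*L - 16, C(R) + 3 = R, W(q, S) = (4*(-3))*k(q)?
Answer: -960/11 ≈ -87.273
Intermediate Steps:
W(q, S) = -60/q (W(q, S) = (4*(-3))*(5/q) = -60/q)
C(R) = -3 + R
c(L) = -16 + L*(-8 + 2*L²) (c(L) = ((L² + L²) - 8)*L - 16 = (2*L² - 8)*L - 16 = (-8 + 2*L²)*L - 16 = L*(-8 + 2*L²) - 16 = -16 + L*(-8 + 2*L²))
W(-11, 35)*c(C(1)) = (-60/(-11))*(-16 - 8*(-3 + 1) + 2*(-3 + 1)³) = (-60*(-1/11))*(-16 - 8*(-2) + 2*(-2)³) = 60*(-16 + 16 + 2*(-8))/11 = 60*(-16 + 16 - 16)/11 = (60/11)*(-16) = -960/11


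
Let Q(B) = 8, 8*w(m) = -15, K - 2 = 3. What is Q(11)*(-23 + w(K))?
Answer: -199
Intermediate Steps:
K = 5 (K = 2 + 3 = 5)
w(m) = -15/8 (w(m) = (⅛)*(-15) = -15/8)
Q(11)*(-23 + w(K)) = 8*(-23 - 15/8) = 8*(-199/8) = -199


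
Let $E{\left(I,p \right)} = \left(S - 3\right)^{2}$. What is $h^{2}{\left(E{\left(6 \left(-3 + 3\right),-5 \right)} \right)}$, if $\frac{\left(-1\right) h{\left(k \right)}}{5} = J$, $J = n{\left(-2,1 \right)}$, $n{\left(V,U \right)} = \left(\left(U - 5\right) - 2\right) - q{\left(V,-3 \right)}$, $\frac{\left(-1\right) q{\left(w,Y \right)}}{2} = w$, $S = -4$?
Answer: $2500$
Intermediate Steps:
$q{\left(w,Y \right)} = - 2 w$
$n{\left(V,U \right)} = -7 + U + 2 V$ ($n{\left(V,U \right)} = \left(\left(U - 5\right) - 2\right) - - 2 V = \left(\left(-5 + U\right) - 2\right) + 2 V = \left(-7 + U\right) + 2 V = -7 + U + 2 V$)
$E{\left(I,p \right)} = 49$ ($E{\left(I,p \right)} = \left(-4 - 3\right)^{2} = \left(-7\right)^{2} = 49$)
$J = -10$ ($J = -7 + 1 + 2 \left(-2\right) = -7 + 1 - 4 = -10$)
$h{\left(k \right)} = 50$ ($h{\left(k \right)} = \left(-5\right) \left(-10\right) = 50$)
$h^{2}{\left(E{\left(6 \left(-3 + 3\right),-5 \right)} \right)} = 50^{2} = 2500$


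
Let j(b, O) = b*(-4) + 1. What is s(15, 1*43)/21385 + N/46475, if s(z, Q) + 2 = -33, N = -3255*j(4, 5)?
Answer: 91648/87373 ≈ 1.0489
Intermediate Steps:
j(b, O) = 1 - 4*b (j(b, O) = -4*b + 1 = 1 - 4*b)
N = 48825 (N = -3255*(1 - 4*4) = -3255*(1 - 16) = -3255*(-15) = 48825)
s(z, Q) = -35 (s(z, Q) = -2 - 33 = -35)
s(15, 1*43)/21385 + N/46475 = -35/21385 + 48825/46475 = -35*1/21385 + 48825*(1/46475) = -1/611 + 1953/1859 = 91648/87373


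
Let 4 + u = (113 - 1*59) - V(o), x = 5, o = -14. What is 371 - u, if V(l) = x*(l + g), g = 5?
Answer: 276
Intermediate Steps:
V(l) = 25 + 5*l (V(l) = 5*(l + 5) = 5*(5 + l) = 25 + 5*l)
u = 95 (u = -4 + ((113 - 1*59) - (25 + 5*(-14))) = -4 + ((113 - 59) - (25 - 70)) = -4 + (54 - 1*(-45)) = -4 + (54 + 45) = -4 + 99 = 95)
371 - u = 371 - 1*95 = 371 - 95 = 276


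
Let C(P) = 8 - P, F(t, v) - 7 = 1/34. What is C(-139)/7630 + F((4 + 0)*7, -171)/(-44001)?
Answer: 7789051/407669265 ≈ 0.019106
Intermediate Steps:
F(t, v) = 239/34 (F(t, v) = 7 + 1/34 = 239/34)
C(-139)/7630 + F((4 + 0)*7, -171)/(-44001) = (8 - 1*(-139))/7630 + (239/34)/(-44001) = (8 + 139)*(1/7630) + (239/34)*(-1/44001) = 147*(1/7630) - 239/1496034 = 21/1090 - 239/1496034 = 7789051/407669265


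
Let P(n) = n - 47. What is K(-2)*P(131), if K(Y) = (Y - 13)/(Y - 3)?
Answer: 252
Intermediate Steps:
P(n) = -47 + n
K(Y) = (-13 + Y)/(-3 + Y)
K(-2)*P(131) = ((-13 - 2)/(-3 - 2))*(-47 + 131) = (-15/(-5))*84 = -⅕*(-15)*84 = 3*84 = 252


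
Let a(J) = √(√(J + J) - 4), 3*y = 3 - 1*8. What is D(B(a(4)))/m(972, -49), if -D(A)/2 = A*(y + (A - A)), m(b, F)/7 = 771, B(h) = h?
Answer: 10*√(-4 + 2*√2)/16191 ≈ 0.00066851*I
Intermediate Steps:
y = -5/3 (y = (3 - 1*8)/3 = (3 - 8)/3 = (⅓)*(-5) = -5/3 ≈ -1.6667)
a(J) = √(-4 + √2*√J) (a(J) = √(√(2*J) - 4) = √(√2*√J - 4) = √(-4 + √2*√J))
m(b, F) = 5397 (m(b, F) = 7*771 = 5397)
D(A) = 10*A/3 (D(A) = -2*A*(-5/3 + (A - A)) = -2*A*(-5/3 + 0) = -2*A*(-5)/3 = -(-10)*A/3 = 10*A/3)
D(B(a(4)))/m(972, -49) = (10*√(-4 + √2*√4)/3)/5397 = (10*√(-4 + √2*2)/3)*(1/5397) = (10*√(-4 + 2*√2)/3)*(1/5397) = 10*√(-4 + 2*√2)/16191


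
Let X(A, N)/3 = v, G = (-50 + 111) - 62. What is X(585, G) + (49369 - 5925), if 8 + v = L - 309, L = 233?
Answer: 43192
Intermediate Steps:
G = -1 (G = 61 - 62 = -1)
v = -84 (v = -8 + (233 - 309) = -8 - 76 = -84)
X(A, N) = -252 (X(A, N) = 3*(-84) = -252)
X(585, G) + (49369 - 5925) = -252 + (49369 - 5925) = -252 + 43444 = 43192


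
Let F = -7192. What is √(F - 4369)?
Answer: I*√11561 ≈ 107.52*I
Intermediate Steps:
√(F - 4369) = √(-7192 - 4369) = √(-11561) = I*√11561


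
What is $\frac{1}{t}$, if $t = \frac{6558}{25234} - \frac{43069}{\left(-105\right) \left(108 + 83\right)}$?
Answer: $\frac{253033935}{609161918} \approx 0.41538$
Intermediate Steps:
$t = \frac{609161918}{253033935}$ ($t = 6558 \cdot \frac{1}{25234} - \frac{43069}{\left(-105\right) 191} = \frac{3279}{12617} - \frac{43069}{-20055} = \frac{3279}{12617} - - \frac{43069}{20055} = \frac{3279}{12617} + \frac{43069}{20055} = \frac{609161918}{253033935} \approx 2.4074$)
$\frac{1}{t} = \frac{1}{\frac{609161918}{253033935}} = \frac{253033935}{609161918}$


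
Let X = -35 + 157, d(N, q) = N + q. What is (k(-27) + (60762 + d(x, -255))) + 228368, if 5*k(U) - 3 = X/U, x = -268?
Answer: 38961904/135 ≈ 2.8861e+5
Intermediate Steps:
X = 122
k(U) = ⅗ + 122/(5*U) (k(U) = ⅗ + (122/U)/5 = ⅗ + 122/(5*U))
(k(-27) + (60762 + d(x, -255))) + 228368 = ((⅕)*(122 + 3*(-27))/(-27) + (60762 + (-268 - 255))) + 228368 = ((⅕)*(-1/27)*(122 - 81) + (60762 - 523)) + 228368 = ((⅕)*(-1/27)*41 + 60239) + 228368 = (-41/135 + 60239) + 228368 = 8132224/135 + 228368 = 38961904/135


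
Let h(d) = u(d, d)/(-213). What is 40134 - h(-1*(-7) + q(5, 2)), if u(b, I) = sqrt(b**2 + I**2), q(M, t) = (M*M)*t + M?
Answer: 40134 + 62*sqrt(2)/213 ≈ 40134.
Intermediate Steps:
q(M, t) = M + t*M**2 (q(M, t) = M**2*t + M = t*M**2 + M = M + t*M**2)
u(b, I) = sqrt(I**2 + b**2)
h(d) = -sqrt(2)*sqrt(d**2)/213 (h(d) = sqrt(d**2 + d**2)/(-213) = sqrt(2*d**2)*(-1/213) = (sqrt(2)*sqrt(d**2))*(-1/213) = -sqrt(2)*sqrt(d**2)/213)
40134 - h(-1*(-7) + q(5, 2)) = 40134 - (-1)*sqrt(2)*sqrt((-1*(-7) + 5*(1 + 5*2))**2)/213 = 40134 - (-1)*sqrt(2)*sqrt((7 + 5*(1 + 10))**2)/213 = 40134 - (-1)*sqrt(2)*sqrt((7 + 5*11)**2)/213 = 40134 - (-1)*sqrt(2)*sqrt((7 + 55)**2)/213 = 40134 - (-1)*sqrt(2)*sqrt(62**2)/213 = 40134 - (-1)*sqrt(2)*sqrt(3844)/213 = 40134 - (-1)*sqrt(2)*62/213 = 40134 - (-62)*sqrt(2)/213 = 40134 + 62*sqrt(2)/213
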